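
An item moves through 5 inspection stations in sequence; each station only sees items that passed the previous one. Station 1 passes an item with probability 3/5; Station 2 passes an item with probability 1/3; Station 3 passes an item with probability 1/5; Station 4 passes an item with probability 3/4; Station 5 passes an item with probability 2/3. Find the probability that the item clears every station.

1/50

The events are sequential, so multiply the conditional probabilities:
P = 3/5 × 1/3 × 1/5 × 3/4 × 2/3 = 18/900 = 1/50.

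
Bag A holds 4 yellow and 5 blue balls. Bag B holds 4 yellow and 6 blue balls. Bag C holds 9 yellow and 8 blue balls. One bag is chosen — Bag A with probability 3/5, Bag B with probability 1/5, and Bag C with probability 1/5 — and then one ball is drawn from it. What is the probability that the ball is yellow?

From Bag A: P(yellow) = 4/9.
From Bag B: P(yellow) = 4/10.
From Bag C: P(yellow) = 9/17.
Total probability = (3/5)(4/9) + (1/5)(4/10) + (1/5)(9/17) = 577/1275.

577/1275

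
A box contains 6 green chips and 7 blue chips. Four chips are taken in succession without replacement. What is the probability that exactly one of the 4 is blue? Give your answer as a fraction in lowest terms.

One ordering (blue drawn first) has probability 7/13 × 6/12 × 5/11 × 4/10 = 840/17160 = 7/143.
There are C(4,1) = 4 such orderings, each equally likely, so P = 4 × 7/143 = 28/143.

28/143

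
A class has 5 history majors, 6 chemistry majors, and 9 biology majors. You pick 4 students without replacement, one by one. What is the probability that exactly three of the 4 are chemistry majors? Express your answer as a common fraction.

One ordering (chemistry majors drawn first) has probability 6/20 × 5/19 × 4/18 × 14/17 = 1680/116280 = 14/969.
There are C(4,3) = 4 such orderings, each equally likely, so P = 4 × 14/969 = 56/969.

56/969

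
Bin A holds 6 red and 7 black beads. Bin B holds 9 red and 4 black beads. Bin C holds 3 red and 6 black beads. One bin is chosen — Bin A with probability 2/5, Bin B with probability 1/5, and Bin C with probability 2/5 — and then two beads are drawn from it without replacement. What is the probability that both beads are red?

79/390

From Bin A: P(both red) = (6/13)(5/12) = 5/26.
From Bin B: P(both red) = (9/13)(8/12) = 6/13.
From Bin C: P(both red) = (3/9)(2/8) = 1/12.
Total probability = (2/5)(5/26) + (1/5)(6/13) + (2/5)(1/12) = 79/390.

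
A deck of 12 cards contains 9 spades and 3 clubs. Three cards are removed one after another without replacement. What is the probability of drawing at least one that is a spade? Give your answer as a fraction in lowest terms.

P(no spades) = 3/12 × 2/11 × 1/10 = 6/1320 = 1/220.
P(at least one) = 1 − 1/220 = 219/220.

219/220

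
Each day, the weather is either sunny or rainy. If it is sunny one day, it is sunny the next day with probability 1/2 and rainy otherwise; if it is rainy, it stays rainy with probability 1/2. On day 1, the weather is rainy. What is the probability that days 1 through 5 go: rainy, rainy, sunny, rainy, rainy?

1/16

Day 1 is given. For each transition, use the conditional probability from the current state:
P(rainy | rainy) = 1/2; P(sunny | rainy) = 1/2; P(rainy | sunny) = 1/2; P(rainy | rainy) = 1/2.
P = 1/2 × 1/2 × 1/2 × 1/2 = 1/16.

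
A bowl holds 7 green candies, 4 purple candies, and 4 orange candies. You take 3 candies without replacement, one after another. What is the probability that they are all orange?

4/455

P = 4/15 × 3/14 × 2/13 = 24/2730 = 4/455.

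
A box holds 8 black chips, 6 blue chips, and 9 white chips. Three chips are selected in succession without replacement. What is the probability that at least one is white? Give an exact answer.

P(no white) = 14/23 × 13/22 × 12/21 = 2184/10626 = 52/253.
P(at least one) = 1 − 52/253 = 201/253.

201/253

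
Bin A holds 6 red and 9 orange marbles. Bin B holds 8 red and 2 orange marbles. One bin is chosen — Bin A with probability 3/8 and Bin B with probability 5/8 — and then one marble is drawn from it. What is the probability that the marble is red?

13/20

From Bin A: P(red) = 6/15.
From Bin B: P(red) = 8/10.
Total probability = (3/8)(6/15) + (5/8)(8/10) = 13/20.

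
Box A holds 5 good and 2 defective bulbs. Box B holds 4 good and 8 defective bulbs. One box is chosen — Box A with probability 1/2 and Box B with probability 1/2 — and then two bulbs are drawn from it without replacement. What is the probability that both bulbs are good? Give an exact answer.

From Box A: P(both good) = (5/7)(4/6) = 10/21.
From Box B: P(both good) = (4/12)(3/11) = 1/11.
Total probability = (1/2)(10/21) + (1/2)(1/11) = 131/462.

131/462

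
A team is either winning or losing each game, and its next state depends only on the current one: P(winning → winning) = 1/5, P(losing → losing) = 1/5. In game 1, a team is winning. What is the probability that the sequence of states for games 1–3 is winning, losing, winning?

16/25

Game 1 is given. For each transition, use the conditional probability from the current state:
P(losing | winning) = 4/5; P(winning | losing) = 4/5.
P = 4/5 × 4/5 = 16/25.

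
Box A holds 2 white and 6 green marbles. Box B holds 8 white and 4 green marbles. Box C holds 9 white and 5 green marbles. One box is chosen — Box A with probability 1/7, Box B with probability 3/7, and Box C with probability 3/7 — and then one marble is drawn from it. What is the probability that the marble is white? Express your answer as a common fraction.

From Box A: P(white) = 2/8.
From Box B: P(white) = 8/12.
From Box C: P(white) = 9/14.
Total probability = (1/7)(2/8) + (3/7)(8/12) + (3/7)(9/14) = 117/196.

117/196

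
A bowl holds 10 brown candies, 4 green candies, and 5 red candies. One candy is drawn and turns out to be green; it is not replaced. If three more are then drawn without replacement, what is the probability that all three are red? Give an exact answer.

After the first draw, 5 of the remaining 18 candies are red.
P = 5/18 × 4/17 × 3/16 = 60/4896 = 5/408.

5/408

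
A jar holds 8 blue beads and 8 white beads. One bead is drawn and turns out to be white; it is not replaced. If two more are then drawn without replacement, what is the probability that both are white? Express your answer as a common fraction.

1/5

After the first draw, 7 of the remaining 15 beads are white.
P = 7/15 × 6/14 = 42/210 = 1/5.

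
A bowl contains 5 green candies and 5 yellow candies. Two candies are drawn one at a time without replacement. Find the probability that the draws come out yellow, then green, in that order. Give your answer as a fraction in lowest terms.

Each draw changes the counts, so multiply the conditional probabilities along the sequence:
P = 5/10 × 5/9 = 25/90 = 5/18.

5/18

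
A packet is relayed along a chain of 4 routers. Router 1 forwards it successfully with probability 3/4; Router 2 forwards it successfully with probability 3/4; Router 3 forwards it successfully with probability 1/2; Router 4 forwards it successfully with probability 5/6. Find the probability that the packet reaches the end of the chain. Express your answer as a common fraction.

15/64

The events are sequential, so multiply the conditional probabilities:
P = 3/4 × 3/4 × 1/2 × 5/6 = 45/192 = 15/64.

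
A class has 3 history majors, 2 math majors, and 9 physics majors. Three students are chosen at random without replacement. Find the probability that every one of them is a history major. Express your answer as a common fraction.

1/364

P(every draw is a history major) = 3/14 × 2/13 × 1/12 = 6/2184 = 1/364.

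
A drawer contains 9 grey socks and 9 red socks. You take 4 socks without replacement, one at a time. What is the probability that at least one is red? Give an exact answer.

163/170

P(no red) = 9/18 × 8/17 × 7/16 × 6/15 = 3024/73440 = 7/170.
P(at least one) = 1 − 7/170 = 163/170.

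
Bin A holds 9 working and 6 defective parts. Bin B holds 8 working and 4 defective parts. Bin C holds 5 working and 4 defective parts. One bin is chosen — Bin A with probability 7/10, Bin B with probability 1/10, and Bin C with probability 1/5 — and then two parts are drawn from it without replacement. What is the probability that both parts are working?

From Bin A: P(both working) = (9/15)(8/14) = 12/35.
From Bin B: P(both working) = (8/12)(7/11) = 14/33.
From Bin C: P(both working) = (5/9)(4/8) = 5/18.
Total probability = (7/10)(12/35) + (1/10)(14/33) + (1/5)(5/18) = 1673/4950.

1673/4950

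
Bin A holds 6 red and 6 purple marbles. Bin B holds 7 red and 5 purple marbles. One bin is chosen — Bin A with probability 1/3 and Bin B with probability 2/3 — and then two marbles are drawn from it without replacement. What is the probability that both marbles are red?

19/66

From Bin A: P(both red) = (6/12)(5/11) = 5/22.
From Bin B: P(both red) = (7/12)(6/11) = 7/22.
Total probability = (1/3)(5/22) + (2/3)(7/22) = 19/66.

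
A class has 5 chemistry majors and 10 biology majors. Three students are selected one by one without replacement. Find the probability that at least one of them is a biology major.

P(no biology majors) = 5/15 × 4/14 × 3/13 = 60/2730 = 2/91.
P(at least one) = 1 − 2/91 = 89/91.

89/91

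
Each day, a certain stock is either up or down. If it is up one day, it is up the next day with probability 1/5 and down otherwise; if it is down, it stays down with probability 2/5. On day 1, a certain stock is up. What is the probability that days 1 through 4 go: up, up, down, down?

Day 1 is given. For each transition, use the conditional probability from the current state:
P(up | up) = 1/5; P(down | up) = 4/5; P(down | down) = 2/5.
P = 1/5 × 4/5 × 2/5 = 8/125.

8/125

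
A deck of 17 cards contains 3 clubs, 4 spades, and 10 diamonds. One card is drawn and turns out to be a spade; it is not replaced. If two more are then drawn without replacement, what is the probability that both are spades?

1/40

After the first draw, 3 of the remaining 16 cards are spades.
P = 3/16 × 2/15 = 6/240 = 1/40.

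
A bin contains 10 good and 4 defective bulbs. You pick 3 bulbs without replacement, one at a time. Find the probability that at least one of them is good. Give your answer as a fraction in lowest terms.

90/91

P(no good) = 4/14 × 3/13 × 2/12 = 24/2184 = 1/91.
P(at least one) = 1 − 1/91 = 90/91.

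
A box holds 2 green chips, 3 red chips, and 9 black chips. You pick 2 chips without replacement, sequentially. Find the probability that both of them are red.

3/91

P(all red) = 3/14 × 2/13 = 6/182 = 3/91.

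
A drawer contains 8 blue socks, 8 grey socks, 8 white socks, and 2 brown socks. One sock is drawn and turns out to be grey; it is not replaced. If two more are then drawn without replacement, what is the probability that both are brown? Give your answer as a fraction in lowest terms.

With the first sock removed, 2 brown remain out of 25.
P = 2/25 × 1/24 = 2/600 = 1/300.

1/300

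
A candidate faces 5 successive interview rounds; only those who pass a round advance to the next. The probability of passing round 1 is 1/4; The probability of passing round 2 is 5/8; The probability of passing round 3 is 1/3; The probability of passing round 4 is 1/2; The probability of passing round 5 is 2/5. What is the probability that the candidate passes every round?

1/96

Multiplying along the chain,
P = 1/4 × 5/8 × 1/3 × 1/2 × 2/5 = 10/960 = 1/96.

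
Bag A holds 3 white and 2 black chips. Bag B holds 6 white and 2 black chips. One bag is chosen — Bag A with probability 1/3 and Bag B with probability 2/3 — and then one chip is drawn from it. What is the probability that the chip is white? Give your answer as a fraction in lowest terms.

From Bag A: P(white) = 3/5.
From Bag B: P(white) = 6/8.
Total probability = (1/3)(3/5) + (2/3)(6/8) = 7/10.

7/10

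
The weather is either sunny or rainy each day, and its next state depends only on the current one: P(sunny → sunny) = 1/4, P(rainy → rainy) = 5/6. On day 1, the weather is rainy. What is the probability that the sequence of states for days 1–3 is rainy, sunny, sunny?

Day 1 is given. For each transition, use the conditional probability from the current state:
P(sunny | rainy) = 1/6; P(sunny | sunny) = 1/4.
P = 1/6 × 1/4 = 1/24.

1/24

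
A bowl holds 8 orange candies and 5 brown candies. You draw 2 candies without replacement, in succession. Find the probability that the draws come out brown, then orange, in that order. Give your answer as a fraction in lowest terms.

10/39

Each draw changes the counts, so multiply the conditional probabilities along the sequence:
P = 5/13 × 8/12 = 40/156 = 10/39.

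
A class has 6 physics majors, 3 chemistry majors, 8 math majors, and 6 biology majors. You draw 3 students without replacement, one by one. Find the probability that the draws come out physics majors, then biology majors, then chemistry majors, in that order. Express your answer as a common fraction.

Each draw changes the counts, so multiply the conditional probabilities along the sequence:
P = 6/23 × 6/22 × 3/21 = 108/10626 = 18/1771.

18/1771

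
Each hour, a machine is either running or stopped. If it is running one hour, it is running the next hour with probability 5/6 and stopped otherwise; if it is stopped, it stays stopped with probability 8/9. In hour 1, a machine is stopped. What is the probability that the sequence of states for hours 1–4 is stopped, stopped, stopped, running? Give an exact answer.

Hour 1 is given. For each transition, use the conditional probability from the current state:
P(stopped | stopped) = 8/9; P(stopped | stopped) = 8/9; P(running | stopped) = 1/9.
P = 8/9 × 8/9 × 1/9 = 64/729.

64/729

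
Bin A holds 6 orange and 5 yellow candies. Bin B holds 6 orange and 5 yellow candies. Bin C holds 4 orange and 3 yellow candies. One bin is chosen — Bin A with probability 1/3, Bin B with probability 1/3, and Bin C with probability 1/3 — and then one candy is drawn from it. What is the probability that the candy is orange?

128/231

From Bin A: P(orange) = 6/11.
From Bin B: P(orange) = 6/11.
From Bin C: P(orange) = 4/7.
Total probability = (1/3)(6/11) + (1/3)(6/11) + (1/3)(4/7) = 128/231.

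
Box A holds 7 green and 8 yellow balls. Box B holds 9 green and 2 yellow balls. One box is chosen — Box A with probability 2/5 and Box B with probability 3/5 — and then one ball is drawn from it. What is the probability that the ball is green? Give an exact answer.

559/825

From Box A: P(green) = 7/15.
From Box B: P(green) = 9/11.
Total probability = (2/5)(7/15) + (3/5)(9/11) = 559/825.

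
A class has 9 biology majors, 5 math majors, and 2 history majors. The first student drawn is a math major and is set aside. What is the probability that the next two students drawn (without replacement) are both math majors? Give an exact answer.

After the first draw, 4 of the remaining 15 students are math majors.
P = 4/15 × 3/14 = 12/210 = 2/35.

2/35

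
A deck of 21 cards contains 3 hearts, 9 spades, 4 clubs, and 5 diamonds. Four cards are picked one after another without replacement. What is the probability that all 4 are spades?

P(every draw is a spade) = 9/21 × 8/20 × 7/19 × 6/18 = 3024/143640 = 2/95.

2/95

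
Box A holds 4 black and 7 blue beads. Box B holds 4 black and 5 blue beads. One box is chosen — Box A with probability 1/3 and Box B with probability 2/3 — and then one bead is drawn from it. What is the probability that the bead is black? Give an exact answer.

From Box A: P(black) = 4/11.
From Box B: P(black) = 4/9.
Total probability = (1/3)(4/11) + (2/3)(4/9) = 124/297.

124/297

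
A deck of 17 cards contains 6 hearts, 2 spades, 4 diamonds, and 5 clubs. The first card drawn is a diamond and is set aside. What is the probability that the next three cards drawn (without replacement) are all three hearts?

1/28

With the first card removed, 6 hearts remain out of 16.
P = 6/16 × 5/15 × 4/14 = 120/3360 = 1/28.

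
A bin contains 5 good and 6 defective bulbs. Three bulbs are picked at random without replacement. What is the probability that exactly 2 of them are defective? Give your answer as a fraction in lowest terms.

5/11

One ordering (defective drawn first) has probability 6/11 × 5/10 × 5/9 = 150/990 = 5/33.
There are C(3,2) = 3 such orderings, each equally likely, so P = 3 × 5/33 = 5/11.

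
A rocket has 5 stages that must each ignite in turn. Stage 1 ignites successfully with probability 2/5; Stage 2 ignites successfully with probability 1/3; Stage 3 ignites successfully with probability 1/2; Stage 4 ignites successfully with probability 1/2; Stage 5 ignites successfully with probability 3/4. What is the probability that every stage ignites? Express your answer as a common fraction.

Multiplying along the chain,
P = 2/5 × 1/3 × 1/2 × 1/2 × 3/4 = 6/240 = 1/40.

1/40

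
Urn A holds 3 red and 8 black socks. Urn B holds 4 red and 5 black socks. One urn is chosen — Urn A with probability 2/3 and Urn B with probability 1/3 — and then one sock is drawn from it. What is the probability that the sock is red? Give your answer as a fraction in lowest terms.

98/297

From Urn A: P(red) = 3/11.
From Urn B: P(red) = 4/9.
Total probability = (2/3)(3/11) + (1/3)(4/9) = 98/297.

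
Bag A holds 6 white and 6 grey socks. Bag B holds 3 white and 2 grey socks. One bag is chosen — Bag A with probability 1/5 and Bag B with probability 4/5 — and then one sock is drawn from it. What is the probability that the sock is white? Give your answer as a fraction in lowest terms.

29/50

From Bag A: P(white) = 6/12.
From Bag B: P(white) = 3/5.
Total probability = (1/5)(6/12) + (4/5)(3/5) = 29/50.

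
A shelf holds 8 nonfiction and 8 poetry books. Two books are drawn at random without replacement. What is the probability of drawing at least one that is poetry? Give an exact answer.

P(no poetry) = 8/16 × 7/15 = 56/240 = 7/30.
P(at least one) = 1 − 7/30 = 23/30.

23/30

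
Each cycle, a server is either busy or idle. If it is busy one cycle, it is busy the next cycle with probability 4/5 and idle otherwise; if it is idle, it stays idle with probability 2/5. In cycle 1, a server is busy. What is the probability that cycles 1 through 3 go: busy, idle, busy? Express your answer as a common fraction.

3/25

Cycle 1 is given. For each transition, use the conditional probability from the current state:
P(idle | busy) = 1/5; P(busy | idle) = 3/5.
P = 1/5 × 3/5 = 3/25.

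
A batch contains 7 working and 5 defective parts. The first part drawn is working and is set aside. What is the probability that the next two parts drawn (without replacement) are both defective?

2/11

With the first part removed, 5 defective remain out of 11.
P = 5/11 × 4/10 = 20/110 = 2/11.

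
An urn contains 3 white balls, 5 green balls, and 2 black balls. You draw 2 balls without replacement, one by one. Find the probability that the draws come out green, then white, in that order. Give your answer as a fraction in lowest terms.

1/6

Multiply the probability of each draw given the previous ones:
P = 5/10 × 3/9 = 15/90 = 1/6.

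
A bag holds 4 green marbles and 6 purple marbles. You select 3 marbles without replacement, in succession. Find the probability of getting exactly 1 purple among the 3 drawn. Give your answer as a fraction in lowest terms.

One ordering (purple drawn first) has probability 6/10 × 4/9 × 3/8 = 72/720 = 1/10.
There are C(3,1) = 3 such orderings, each equally likely, so P = 3 × 1/10 = 3/10.

3/10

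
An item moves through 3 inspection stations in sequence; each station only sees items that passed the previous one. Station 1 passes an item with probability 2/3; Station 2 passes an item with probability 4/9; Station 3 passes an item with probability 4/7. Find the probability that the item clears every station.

32/189

The events are sequential, so multiply the conditional probabilities:
P = 2/3 × 4/9 × 4/7 = 32/189.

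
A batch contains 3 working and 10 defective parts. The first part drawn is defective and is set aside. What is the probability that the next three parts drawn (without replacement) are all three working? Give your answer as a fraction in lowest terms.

With the first part removed, 3 working remain out of 12.
P = 3/12 × 2/11 × 1/10 = 6/1320 = 1/220.

1/220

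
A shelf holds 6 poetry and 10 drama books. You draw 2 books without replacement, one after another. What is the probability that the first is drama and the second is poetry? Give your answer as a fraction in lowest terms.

1/4

Multiply the probability of each draw given the previous ones:
P = 10/16 × 6/15 = 60/240 = 1/4.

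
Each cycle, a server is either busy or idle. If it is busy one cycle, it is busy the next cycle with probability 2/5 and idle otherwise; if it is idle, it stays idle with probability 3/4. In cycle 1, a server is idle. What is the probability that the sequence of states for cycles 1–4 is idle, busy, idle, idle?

9/80

Cycle 1 is given. For each transition, use the conditional probability from the current state:
P(busy | idle) = 1/4; P(idle | busy) = 3/5; P(idle | idle) = 3/4.
P = 1/4 × 3/5 × 3/4 = 9/80.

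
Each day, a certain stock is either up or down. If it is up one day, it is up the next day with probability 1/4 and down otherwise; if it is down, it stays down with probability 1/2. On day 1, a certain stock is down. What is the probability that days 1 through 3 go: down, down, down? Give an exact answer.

Day 1 is given. For each transition, use the conditional probability from the current state:
P(down | down) = 1/2; P(down | down) = 1/2.
P = 1/2 × 1/2 = 1/4.

1/4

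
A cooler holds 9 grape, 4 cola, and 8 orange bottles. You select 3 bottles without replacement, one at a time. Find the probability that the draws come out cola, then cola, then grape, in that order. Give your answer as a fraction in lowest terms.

9/665

Chain rule:
P = 4/21 × 3/20 × 9/19 = 108/7980 = 9/665.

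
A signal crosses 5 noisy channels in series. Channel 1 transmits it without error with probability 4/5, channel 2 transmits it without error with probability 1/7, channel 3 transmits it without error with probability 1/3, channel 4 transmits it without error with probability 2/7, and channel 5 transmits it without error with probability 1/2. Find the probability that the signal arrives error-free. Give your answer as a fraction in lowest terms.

4/735

The events are sequential, so multiply the conditional probabilities:
P = 4/5 × 1/7 × 1/3 × 2/7 × 1/2 = 8/1470 = 4/735.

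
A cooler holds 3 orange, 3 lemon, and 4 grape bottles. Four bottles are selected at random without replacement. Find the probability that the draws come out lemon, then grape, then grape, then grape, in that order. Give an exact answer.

Chain rule:
P = 3/10 × 4/9 × 3/8 × 2/7 = 72/5040 = 1/70.

1/70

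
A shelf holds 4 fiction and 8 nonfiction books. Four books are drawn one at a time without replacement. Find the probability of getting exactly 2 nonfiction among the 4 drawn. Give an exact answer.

One ordering (nonfiction drawn first) has probability 8/12 × 7/11 × 4/10 × 3/9 = 672/11880 = 28/495.
There are C(4,2) = 6 such orderings, each equally likely, so P = 6 × 28/495 = 56/165.

56/165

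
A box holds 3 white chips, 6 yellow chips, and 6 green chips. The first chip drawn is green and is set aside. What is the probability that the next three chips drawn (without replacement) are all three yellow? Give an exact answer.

5/91

After the first draw, 6 of the remaining 14 chips are yellow.
P = 6/14 × 5/13 × 4/12 = 120/2184 = 5/91.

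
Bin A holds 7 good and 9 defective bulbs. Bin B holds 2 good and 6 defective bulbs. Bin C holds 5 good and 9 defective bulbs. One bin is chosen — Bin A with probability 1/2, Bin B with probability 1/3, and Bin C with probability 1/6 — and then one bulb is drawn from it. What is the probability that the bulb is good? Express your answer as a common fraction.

81/224

From Bin A: P(good) = 7/16.
From Bin B: P(good) = 2/8.
From Bin C: P(good) = 5/14.
Total probability = (1/2)(7/16) + (1/3)(2/8) + (1/6)(5/14) = 81/224.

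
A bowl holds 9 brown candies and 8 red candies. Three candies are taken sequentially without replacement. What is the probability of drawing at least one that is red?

149/170

P(no red) = 9/17 × 8/16 × 7/15 = 504/4080 = 21/170.
P(at least one) = 1 − 21/170 = 149/170.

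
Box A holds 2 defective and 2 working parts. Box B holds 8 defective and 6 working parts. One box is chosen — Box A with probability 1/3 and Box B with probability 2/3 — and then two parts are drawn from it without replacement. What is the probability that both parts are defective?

61/234

From Box A: P(both defective) = (2/4)(1/3) = 1/6.
From Box B: P(both defective) = (8/14)(7/13) = 4/13.
Total probability = (1/3)(1/6) + (2/3)(4/13) = 61/234.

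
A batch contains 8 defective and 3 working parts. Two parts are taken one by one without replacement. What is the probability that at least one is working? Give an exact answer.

P(no working) = 8/11 × 7/10 = 56/110 = 28/55.
P(at least one) = 1 − 28/55 = 27/55.

27/55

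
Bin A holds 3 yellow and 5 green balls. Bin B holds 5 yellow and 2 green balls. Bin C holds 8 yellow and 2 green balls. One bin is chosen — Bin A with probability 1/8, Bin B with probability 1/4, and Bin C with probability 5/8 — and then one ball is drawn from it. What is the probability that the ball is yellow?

325/448

From Bin A: P(yellow) = 3/8.
From Bin B: P(yellow) = 5/7.
From Bin C: P(yellow) = 8/10.
Total probability = (1/8)(3/8) + (1/4)(5/7) + (5/8)(8/10) = 325/448.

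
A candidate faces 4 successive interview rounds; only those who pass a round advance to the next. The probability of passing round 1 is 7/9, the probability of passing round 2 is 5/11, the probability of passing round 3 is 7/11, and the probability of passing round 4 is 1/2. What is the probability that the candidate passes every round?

245/2178

Multiplying along the chain,
P = 7/9 × 5/11 × 7/11 × 1/2 = 245/2178.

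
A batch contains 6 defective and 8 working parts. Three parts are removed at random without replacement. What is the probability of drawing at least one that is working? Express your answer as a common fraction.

86/91

P(no working) = 6/14 × 5/13 × 4/12 = 120/2184 = 5/91.
P(at least one) = 1 − 5/91 = 86/91.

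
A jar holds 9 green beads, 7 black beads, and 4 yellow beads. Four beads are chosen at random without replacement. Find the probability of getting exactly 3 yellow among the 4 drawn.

One ordering (yellow drawn first) has probability 4/20 × 3/19 × 2/18 × 16/17 = 384/116280 = 16/4845.
There are C(4,3) = 4 such orderings, each equally likely, so P = 4 × 16/4845 = 64/4845.

64/4845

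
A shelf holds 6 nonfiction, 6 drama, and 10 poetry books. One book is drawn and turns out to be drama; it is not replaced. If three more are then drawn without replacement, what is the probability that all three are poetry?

12/133

With the first book removed, 10 poetry remain out of 21.
P = 10/21 × 9/20 × 8/19 = 720/7980 = 12/133.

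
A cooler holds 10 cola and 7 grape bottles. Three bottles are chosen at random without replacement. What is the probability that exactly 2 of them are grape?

21/68

One ordering (grape drawn first) has probability 7/17 × 6/16 × 10/15 = 420/4080 = 7/68.
There are C(3,2) = 3 such orderings, each equally likely, so P = 3 × 7/68 = 21/68.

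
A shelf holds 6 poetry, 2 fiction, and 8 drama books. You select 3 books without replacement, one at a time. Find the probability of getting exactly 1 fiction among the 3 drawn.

13/40

One ordering (fiction drawn first) has probability 2/16 × 14/15 × 13/14 = 364/3360 = 13/120.
There are C(3,1) = 3 such orderings, each equally likely, so P = 3 × 13/120 = 13/40.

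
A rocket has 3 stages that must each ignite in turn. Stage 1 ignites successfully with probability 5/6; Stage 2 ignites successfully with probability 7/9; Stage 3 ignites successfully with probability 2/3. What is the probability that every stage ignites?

35/81

Multiplying along the chain,
P = 5/6 × 7/9 × 2/3 = 70/162 = 35/81.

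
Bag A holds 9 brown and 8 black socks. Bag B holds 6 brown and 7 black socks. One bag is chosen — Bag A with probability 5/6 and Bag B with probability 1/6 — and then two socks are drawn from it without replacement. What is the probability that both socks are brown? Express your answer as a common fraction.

335/1326

From Bag A: P(both brown) = (9/17)(8/16) = 9/34.
From Bag B: P(both brown) = (6/13)(5/12) = 5/26.
Total probability = (5/6)(9/34) + (1/6)(5/26) = 335/1326.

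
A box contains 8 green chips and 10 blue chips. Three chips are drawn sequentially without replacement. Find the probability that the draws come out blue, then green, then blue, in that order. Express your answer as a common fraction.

Chain rule:
P = 10/18 × 8/17 × 9/16 = 720/4896 = 5/34.

5/34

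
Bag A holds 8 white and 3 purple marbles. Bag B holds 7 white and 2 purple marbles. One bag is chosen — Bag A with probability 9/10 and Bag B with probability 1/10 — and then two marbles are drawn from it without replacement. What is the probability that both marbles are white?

From Bag A: P(both white) = (8/11)(7/10) = 28/55.
From Bag B: P(both white) = (7/9)(6/8) = 7/12.
Total probability = (9/10)(28/55) + (1/10)(7/12) = 3409/6600.

3409/6600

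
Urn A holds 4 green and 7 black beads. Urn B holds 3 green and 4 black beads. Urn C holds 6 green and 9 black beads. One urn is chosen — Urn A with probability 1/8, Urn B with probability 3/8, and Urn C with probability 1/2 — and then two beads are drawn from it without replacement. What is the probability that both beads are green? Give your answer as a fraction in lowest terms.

From Urn A: P(both green) = (4/11)(3/10) = 6/55.
From Urn B: P(both green) = (3/7)(2/6) = 1/7.
From Urn C: P(both green) = (6/15)(5/14) = 1/7.
Total probability = (1/8)(6/55) + (3/8)(1/7) + (1/2)(1/7) = 61/440.

61/440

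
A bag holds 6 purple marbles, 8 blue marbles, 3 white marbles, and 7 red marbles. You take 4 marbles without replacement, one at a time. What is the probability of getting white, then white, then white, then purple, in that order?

1/7084

Each draw changes the counts, so multiply the conditional probabilities along the sequence:
P = 3/24 × 2/23 × 1/22 × 6/21 = 36/255024 = 1/7084.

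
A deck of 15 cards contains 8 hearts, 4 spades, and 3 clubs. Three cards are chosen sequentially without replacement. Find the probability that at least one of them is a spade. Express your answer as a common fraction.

58/91

P(no spades) = 11/15 × 10/14 × 9/13 = 990/2730 = 33/91.
P(at least one) = 1 − 33/91 = 58/91.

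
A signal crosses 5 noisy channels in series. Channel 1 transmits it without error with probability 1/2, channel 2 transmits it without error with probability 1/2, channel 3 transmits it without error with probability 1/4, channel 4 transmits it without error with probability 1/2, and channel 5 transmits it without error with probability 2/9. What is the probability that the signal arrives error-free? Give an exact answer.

Each stage is reached only if all earlier stages succeed, so
P = 1/2 × 1/2 × 1/4 × 1/2 × 2/9 = 2/288 = 1/144.

1/144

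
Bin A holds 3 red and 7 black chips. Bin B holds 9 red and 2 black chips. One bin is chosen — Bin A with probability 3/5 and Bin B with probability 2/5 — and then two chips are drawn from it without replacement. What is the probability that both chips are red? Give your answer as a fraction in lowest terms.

83/275

From Bin A: P(both red) = (3/10)(2/9) = 1/15.
From Bin B: P(both red) = (9/11)(8/10) = 36/55.
Total probability = (3/5)(1/15) + (2/5)(36/55) = 83/275.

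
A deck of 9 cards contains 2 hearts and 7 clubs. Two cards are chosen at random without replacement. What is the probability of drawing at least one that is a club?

35/36

P(no clubs) = 2/9 × 1/8 = 2/72 = 1/36.
P(at least one) = 1 − 1/36 = 35/36.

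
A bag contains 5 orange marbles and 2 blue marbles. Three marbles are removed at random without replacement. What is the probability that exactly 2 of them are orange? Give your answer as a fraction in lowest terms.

4/7

One ordering (orange drawn first) has probability 5/7 × 4/6 × 2/5 = 40/210 = 4/21.
There are C(3,2) = 3 such orderings, each equally likely, so P = 3 × 4/21 = 4/7.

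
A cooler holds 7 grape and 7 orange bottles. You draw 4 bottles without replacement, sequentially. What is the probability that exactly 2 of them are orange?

One ordering (orange drawn first) has probability 7/14 × 6/13 × 7/12 × 6/11 = 1764/24024 = 21/286.
There are C(4,2) = 6 such orderings, each equally likely, so P = 6 × 21/286 = 63/143.

63/143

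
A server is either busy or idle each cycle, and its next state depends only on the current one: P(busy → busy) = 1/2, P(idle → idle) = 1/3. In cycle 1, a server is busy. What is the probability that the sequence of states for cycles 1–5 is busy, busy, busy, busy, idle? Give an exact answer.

Cycle 1 is given. For each transition, use the conditional probability from the current state:
P(busy | busy) = 1/2; P(busy | busy) = 1/2; P(busy | busy) = 1/2; P(idle | busy) = 1/2.
P = 1/2 × 1/2 × 1/2 × 1/2 = 1/16.

1/16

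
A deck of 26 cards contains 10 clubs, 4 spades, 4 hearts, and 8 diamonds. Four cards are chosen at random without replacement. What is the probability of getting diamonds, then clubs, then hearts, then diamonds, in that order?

28/4485

Each draw changes the counts, so multiply the conditional probabilities along the sequence:
P = 8/26 × 10/25 × 4/24 × 7/23 = 2240/358800 = 28/4485.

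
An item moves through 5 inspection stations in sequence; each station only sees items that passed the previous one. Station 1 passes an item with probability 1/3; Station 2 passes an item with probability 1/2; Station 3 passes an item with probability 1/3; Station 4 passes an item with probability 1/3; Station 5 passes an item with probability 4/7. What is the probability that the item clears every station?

2/189

Multiplying along the chain,
P = 1/3 × 1/2 × 1/3 × 1/3 × 4/7 = 4/378 = 2/189.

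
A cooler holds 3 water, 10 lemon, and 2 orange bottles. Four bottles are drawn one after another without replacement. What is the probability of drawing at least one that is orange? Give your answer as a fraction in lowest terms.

10/21

P(no orange) = 13/15 × 12/14 × 11/13 × 10/12 = 17160/32760 = 11/21.
P(at least one) = 1 − 11/21 = 10/21.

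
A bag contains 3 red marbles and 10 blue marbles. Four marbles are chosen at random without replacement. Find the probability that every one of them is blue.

P(all blue) = 10/13 × 9/12 × 8/11 × 7/10 = 5040/17160 = 42/143.

42/143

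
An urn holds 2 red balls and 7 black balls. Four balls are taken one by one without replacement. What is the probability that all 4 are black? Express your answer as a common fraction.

5/18

P(every draw is black) = 7/9 × 6/8 × 5/7 × 4/6 = 840/3024 = 5/18.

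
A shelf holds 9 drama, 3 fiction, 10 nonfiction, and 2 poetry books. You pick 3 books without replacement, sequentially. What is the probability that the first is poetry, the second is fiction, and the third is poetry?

1/2024

Each draw changes the counts, so multiply the conditional probabilities along the sequence:
P = 2/24 × 3/23 × 1/22 = 6/12144 = 1/2024.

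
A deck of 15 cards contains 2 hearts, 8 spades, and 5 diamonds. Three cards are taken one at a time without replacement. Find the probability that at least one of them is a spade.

P(no spades) = 7/15 × 6/14 × 5/13 = 210/2730 = 1/13.
P(at least one) = 1 − 1/13 = 12/13.

12/13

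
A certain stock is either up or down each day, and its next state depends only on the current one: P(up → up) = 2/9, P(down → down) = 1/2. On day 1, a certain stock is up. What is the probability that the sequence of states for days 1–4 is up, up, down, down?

7/81

Day 1 is given. For each transition, use the conditional probability from the current state:
P(up | up) = 2/9; P(down | up) = 7/9; P(down | down) = 1/2.
P = 2/9 × 7/9 × 1/2 = 14/162 = 7/81.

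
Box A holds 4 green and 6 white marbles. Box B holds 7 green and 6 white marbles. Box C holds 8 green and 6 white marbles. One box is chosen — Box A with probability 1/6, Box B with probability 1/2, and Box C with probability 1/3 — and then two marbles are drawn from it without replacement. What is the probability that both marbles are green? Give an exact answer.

607/2340

From Box A: P(both green) = (4/10)(3/9) = 2/15.
From Box B: P(both green) = (7/13)(6/12) = 7/26.
From Box C: P(both green) = (8/14)(7/13) = 4/13.
Total probability = (1/6)(2/15) + (1/2)(7/26) + (1/3)(4/13) = 607/2340.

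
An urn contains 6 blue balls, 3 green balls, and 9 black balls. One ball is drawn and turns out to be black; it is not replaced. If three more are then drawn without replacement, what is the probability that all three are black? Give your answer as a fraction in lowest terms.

7/85

With the first ball removed, 8 black remain out of 17.
P = 8/17 × 7/16 × 6/15 = 336/4080 = 7/85.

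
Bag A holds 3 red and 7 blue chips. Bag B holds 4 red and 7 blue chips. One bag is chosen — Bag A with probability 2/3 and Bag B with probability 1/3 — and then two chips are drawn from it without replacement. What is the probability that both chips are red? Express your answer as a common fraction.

8/99

From Bag A: P(both red) = (3/10)(2/9) = 1/15.
From Bag B: P(both red) = (4/11)(3/10) = 6/55.
Total probability = (2/3)(1/15) + (1/3)(6/55) = 8/99.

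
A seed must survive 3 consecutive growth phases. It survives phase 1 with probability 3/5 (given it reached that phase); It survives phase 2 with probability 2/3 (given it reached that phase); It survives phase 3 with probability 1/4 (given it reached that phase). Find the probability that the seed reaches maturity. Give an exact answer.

Each stage is reached only if all earlier stages succeed, so
P = 3/5 × 2/3 × 1/4 = 6/60 = 1/10.

1/10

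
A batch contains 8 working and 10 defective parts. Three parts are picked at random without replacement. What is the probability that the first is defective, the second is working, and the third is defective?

Multiply the probability of each draw given the previous ones:
P = 10/18 × 8/17 × 9/16 = 720/4896 = 5/34.

5/34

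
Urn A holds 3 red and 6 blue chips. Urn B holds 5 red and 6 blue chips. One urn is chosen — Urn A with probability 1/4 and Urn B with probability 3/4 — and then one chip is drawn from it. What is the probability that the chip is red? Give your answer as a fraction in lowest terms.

14/33

From Urn A: P(red) = 3/9.
From Urn B: P(red) = 5/11.
Total probability = (1/4)(3/9) + (3/4)(5/11) = 14/33.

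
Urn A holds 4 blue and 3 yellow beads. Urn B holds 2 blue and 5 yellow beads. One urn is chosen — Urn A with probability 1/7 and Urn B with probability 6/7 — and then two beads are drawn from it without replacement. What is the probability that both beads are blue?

4/49

From Urn A: P(both blue) = (4/7)(3/6) = 2/7.
From Urn B: P(both blue) = (2/7)(1/6) = 1/21.
Total probability = (1/7)(2/7) + (6/7)(1/21) = 4/49.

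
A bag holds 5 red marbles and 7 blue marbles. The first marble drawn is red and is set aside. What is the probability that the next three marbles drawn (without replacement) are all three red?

4/165

After the first draw, 4 of the remaining 11 marbles are red.
P = 4/11 × 3/10 × 2/9 = 24/990 = 4/165.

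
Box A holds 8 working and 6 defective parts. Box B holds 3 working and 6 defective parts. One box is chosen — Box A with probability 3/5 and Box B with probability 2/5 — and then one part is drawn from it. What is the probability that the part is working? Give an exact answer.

From Box A: P(working) = 8/14.
From Box B: P(working) = 3/9.
Total probability = (3/5)(8/14) + (2/5)(3/9) = 10/21.

10/21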